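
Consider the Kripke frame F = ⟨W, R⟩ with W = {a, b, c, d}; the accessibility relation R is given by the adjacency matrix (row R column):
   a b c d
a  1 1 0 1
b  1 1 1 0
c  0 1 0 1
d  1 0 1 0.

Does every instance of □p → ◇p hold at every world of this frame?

By correspondence theory, D is valid on a frame iff R is serial.
Serial: yes — every world has a successor (e.g. a R a).

Yes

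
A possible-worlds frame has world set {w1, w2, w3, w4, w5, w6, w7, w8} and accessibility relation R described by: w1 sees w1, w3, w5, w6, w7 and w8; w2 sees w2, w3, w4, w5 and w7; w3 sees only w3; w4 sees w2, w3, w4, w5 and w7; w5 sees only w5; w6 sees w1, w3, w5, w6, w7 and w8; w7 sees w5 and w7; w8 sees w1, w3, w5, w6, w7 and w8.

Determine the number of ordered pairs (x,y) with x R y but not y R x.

Enumerating: (w1,w3), (w1,w5), (w1,w7), (w2,w3), (w2,w5), (w2,w7), (w4,w3), (w4,w5), (w4,w7), (w6,w3), (w6,w5), (w6,w7), (w7,w5), (w8,w3), (w8,w5), (w8,w7).

16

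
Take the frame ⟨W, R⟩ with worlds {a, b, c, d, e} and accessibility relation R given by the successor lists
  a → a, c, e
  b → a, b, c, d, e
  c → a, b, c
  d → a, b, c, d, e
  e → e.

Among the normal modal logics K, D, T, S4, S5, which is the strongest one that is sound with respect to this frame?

T

Serial (axiom D): yes — every world has a successor (e.g. a R a).
Reflexive (axiom T): yes — every world is R-related to itself.
Transitive (axiom 4): no — a R c and c R b, but not a R b.
Euclidean (axiom 5): no — a R c and a R e, but not c R e.
So F validates K, D, T; S4 would additionally require R to be transitive. The strongest is T.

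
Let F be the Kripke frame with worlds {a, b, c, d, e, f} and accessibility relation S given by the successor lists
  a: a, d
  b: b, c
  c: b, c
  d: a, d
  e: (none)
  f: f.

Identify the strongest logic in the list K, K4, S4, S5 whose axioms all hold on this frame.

Transitive (axiom 4): yes — every two-step S-path is closed by a direct edge.
Reflexive (axiom T): no — e is not related to itself.
Euclidean (axiom 5): yes — any two successors of a common world are S-related.
So F validates K, K4; S4 would additionally require S to be reflexive. The strongest is K4.

K4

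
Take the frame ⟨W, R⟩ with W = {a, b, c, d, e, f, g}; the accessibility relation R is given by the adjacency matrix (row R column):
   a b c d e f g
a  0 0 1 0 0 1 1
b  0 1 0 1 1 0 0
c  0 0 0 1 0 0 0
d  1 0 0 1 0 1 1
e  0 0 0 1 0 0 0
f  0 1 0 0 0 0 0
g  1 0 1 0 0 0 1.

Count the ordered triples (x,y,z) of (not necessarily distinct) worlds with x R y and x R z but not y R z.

Enumerating: (a,c,c), (a,c,f), (a,c,g), (a,f,c), (a,f,f), (a,f,g), (a,g,f), (b,d,b), (b,d,e), (b,e,b), (b,e,e), (d,a,a), … and 11 more.
Total: 23.

23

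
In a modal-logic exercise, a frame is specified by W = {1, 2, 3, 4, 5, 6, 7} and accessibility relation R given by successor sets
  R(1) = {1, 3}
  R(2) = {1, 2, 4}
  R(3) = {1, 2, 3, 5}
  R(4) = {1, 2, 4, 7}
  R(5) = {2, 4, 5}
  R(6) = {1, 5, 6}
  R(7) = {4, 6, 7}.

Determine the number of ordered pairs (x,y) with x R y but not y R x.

Enumerating: (2,1), (3,2), (3,5), (4,1), (5,2), (5,4), (6,1), (6,5), (7,6).

9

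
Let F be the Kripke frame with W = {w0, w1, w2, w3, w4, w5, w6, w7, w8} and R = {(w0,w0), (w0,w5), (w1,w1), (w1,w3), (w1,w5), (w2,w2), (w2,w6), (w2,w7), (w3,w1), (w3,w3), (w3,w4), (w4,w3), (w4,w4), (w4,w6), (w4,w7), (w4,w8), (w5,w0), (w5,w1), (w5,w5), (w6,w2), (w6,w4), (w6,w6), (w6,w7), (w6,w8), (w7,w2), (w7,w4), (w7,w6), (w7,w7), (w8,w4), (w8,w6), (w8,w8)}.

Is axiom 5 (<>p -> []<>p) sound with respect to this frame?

No

By correspondence theory, 5 is valid on a frame iff R is Euclidean.
Euclidean: no — w1 R w3 and w1 R w5, but not w3 R w5.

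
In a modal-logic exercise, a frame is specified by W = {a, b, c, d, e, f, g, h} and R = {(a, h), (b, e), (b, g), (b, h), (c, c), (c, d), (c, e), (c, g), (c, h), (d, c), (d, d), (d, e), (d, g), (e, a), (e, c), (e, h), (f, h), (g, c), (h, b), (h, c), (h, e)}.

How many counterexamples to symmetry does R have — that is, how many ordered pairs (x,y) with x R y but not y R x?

7

Enumerating: (a,h), (b,e), (b,g), (d,e), (d,g), (e,a), (f,h).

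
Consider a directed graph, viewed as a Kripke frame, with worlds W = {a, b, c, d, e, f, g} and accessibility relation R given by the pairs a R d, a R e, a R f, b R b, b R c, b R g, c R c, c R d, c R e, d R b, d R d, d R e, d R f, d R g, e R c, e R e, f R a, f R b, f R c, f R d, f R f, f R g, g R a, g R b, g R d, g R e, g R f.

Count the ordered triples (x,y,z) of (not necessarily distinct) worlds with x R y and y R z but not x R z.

32

Enumerating: (a,d,b), (a,d,g), (a,e,c), (a,f,a), (a,f,b), (a,f,c), (a,f,g), (b,c,d), (b,c,e), (b,g,a), (b,g,d), (b,g,e), … and 20 more.
Total: 32.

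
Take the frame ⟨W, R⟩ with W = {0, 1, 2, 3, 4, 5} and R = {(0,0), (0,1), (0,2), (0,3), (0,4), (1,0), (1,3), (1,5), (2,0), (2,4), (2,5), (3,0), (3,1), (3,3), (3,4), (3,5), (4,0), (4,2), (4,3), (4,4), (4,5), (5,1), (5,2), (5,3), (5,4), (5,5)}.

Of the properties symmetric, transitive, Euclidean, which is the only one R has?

Symmetric: yes — every pair in R has its reverse in R.
Transitive: no — 0 R 1 and 1 R 5, but not 0 R 5.
Euclidean: no — 0 R 1 and 0 R 2, but not 1 R 2.
Only symmetric holds.

symmetric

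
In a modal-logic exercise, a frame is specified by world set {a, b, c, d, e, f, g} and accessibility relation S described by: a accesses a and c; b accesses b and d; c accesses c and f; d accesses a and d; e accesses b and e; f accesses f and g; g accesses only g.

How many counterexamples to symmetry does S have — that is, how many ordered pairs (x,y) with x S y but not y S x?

Enumerating: (a,c), (b,d), (c,f), (d,a), (e,b), (f,g).

6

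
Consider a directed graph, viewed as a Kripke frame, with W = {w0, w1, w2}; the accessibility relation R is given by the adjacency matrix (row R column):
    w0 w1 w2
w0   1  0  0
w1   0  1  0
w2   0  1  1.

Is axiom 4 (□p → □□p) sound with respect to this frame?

Yes

The schema 4 characterises exactly the transitive frames.
Transitive: yes — every two-step R-path is closed by a direct edge.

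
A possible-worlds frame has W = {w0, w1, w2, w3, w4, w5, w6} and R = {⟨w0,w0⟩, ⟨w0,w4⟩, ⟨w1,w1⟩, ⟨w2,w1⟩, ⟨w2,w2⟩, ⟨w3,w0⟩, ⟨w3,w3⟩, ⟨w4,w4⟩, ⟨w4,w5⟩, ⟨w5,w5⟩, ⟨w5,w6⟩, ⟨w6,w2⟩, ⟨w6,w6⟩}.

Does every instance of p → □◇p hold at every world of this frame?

No

Axiom B corresponds to the accessibility relation being symmetric.
Symmetric: no — w0 R w4 but not w4 R w0.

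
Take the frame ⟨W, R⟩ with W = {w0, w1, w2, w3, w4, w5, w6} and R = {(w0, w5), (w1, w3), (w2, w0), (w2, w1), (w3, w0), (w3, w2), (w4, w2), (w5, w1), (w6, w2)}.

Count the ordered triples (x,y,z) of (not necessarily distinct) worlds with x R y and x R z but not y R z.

12

Enumerating: (w0,w5,w5), (w1,w3,w3), (w2,w0,w0), (w2,w0,w1), (w2,w1,w0), (w2,w1,w1), (w3,w0,w0), (w3,w0,w2), (w3,w2,w2), (w4,w2,w2), (w5,w1,w1), (w6,w2,w2).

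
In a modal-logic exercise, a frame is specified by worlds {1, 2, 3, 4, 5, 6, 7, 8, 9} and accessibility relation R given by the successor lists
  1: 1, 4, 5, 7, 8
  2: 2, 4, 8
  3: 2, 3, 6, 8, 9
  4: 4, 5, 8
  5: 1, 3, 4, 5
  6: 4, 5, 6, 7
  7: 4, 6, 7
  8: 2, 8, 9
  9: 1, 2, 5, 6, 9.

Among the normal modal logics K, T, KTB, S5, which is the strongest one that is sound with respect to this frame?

T

Reflexive (axiom T): yes — every world is R-related to itself.
Symmetric (axiom B): no — 1 R 4 but not 4 R 1.
Euclidean (axiom 5): no — 1 R 4 and 1 R 7, but not 4 R 7.
So F validates K, T; KTB would additionally require R to be symmetric. The strongest is T.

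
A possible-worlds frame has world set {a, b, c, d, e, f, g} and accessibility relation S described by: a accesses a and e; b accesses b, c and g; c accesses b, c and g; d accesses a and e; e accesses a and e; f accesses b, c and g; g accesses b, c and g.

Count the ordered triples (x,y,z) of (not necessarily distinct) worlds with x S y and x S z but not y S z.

0

S is Euclidean; there are no such tuples.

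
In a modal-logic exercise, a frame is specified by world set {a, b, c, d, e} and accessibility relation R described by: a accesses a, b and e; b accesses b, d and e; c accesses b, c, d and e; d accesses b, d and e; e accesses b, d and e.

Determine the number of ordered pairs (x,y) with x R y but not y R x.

5

Enumerating: (a,b), (a,e), (c,b), (c,d), (c,e).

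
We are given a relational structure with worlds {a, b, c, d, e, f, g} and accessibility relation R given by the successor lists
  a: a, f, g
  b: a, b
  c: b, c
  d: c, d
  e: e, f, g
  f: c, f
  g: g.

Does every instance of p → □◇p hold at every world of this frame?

No

The schema B characterises exactly the symmetric frames.
Symmetric: no — a R f but not f R a.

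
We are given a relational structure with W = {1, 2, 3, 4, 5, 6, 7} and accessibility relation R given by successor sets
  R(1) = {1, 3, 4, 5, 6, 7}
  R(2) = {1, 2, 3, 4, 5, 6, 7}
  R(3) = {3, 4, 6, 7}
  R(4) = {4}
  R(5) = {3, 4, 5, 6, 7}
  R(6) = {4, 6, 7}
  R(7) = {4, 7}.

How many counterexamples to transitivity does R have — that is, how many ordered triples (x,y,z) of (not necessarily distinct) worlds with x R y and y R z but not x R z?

R is transitive; there are no such tuples.

0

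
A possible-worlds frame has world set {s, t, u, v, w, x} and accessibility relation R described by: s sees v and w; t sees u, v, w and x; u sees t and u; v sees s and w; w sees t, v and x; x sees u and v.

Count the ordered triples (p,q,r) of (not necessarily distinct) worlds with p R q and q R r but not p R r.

21

Enumerating: (s,v,s), (s,w,t), (s,w,x), (t,u,t), (t,v,s), (t,w,t), (u,t,v), (u,t,w), (u,t,x), (v,s,v), (v,w,t), (v,w,v), … and 9 more.
Total: 21.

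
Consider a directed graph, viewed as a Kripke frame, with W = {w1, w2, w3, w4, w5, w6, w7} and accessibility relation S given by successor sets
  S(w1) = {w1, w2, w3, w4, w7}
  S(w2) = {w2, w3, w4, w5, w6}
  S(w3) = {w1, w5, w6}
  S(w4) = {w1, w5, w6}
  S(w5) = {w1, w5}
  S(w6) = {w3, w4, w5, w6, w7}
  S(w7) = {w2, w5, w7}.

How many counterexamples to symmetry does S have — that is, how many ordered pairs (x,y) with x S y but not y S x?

13

Enumerating: (w1,w2), (w1,w7), (w2,w3), (w2,w4), (w2,w5), (w2,w6), (w3,w5), (w4,w5), (w5,w1), (w6,w5), (w6,w7), (w7,w2), (w7,w5).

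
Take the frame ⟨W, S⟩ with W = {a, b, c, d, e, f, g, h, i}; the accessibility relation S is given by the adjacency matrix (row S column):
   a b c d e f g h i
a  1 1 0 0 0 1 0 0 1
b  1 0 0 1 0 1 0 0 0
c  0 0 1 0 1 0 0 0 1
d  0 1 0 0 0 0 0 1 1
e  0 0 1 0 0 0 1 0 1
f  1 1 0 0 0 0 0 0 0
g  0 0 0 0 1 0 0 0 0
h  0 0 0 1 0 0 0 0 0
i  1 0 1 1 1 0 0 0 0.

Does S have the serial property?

Serial: yes — every world has a successor (e.g. a S a).

Yes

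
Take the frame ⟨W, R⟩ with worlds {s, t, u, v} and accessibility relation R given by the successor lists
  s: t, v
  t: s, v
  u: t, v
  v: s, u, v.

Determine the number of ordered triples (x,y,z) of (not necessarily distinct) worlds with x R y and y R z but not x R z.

Enumerating: (s,t,s), (s,v,s), (s,v,u), (t,s,t), (t,v,u), (u,t,s), (u,v,s), (u,v,u), (v,s,t), (v,u,t).

10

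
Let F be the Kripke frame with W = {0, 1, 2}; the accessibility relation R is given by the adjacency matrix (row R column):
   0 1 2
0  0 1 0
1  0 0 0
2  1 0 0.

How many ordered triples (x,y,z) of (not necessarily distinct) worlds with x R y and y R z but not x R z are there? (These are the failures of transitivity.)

1

Enumerating: (2,0,1).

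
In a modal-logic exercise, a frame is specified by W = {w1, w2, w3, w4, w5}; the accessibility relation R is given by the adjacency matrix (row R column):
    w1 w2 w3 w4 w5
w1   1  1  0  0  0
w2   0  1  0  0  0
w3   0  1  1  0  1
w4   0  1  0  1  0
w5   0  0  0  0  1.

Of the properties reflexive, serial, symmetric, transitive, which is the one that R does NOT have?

symmetric

Reflexive: yes — every world is R-related to itself.
Serial: yes — every world has a successor (e.g. w1 R w1).
Symmetric: no — w1 R w2 but not w2 R w1.
Transitive: yes — every two-step R-path is closed by a direct edge.
Only symmetric fails.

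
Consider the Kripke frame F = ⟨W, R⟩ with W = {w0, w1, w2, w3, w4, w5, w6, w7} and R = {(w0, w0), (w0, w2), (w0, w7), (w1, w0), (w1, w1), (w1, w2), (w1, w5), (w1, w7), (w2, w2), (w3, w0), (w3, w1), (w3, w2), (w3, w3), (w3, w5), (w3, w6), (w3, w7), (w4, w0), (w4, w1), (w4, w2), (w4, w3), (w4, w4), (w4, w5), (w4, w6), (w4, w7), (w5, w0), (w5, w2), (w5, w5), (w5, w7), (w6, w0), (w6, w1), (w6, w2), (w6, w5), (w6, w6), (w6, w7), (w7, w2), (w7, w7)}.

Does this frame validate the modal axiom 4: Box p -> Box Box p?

Yes

By correspondence theory, 4 is valid on a frame iff R is transitive.
Transitive: yes — every two-step R-path is closed by a direct edge.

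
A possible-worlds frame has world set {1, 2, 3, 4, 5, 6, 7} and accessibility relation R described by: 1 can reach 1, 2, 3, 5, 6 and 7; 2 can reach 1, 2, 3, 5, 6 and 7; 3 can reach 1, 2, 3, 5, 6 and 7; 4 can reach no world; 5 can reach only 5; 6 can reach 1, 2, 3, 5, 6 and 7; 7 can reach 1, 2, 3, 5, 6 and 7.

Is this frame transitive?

Yes

Transitive: yes — every two-step R-path is closed by a direct edge.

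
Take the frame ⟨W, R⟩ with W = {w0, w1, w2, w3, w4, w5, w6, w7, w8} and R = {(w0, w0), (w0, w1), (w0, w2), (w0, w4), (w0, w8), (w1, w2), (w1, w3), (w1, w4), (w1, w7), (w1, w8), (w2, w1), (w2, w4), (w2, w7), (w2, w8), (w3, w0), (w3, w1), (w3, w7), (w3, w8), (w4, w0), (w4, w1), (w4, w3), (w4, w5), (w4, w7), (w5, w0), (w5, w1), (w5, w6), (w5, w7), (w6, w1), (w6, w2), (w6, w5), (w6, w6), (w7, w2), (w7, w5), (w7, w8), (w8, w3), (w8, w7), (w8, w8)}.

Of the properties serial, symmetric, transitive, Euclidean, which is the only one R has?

serial

Serial: yes — every world has a successor (e.g. w0 R w0).
Symmetric: no — w0 R w1 but not w1 R w0.
Transitive: no — w0 R w1 and w1 R w3, but not w0 R w3.
Euclidean: no — w0 R w4 and w0 R w2, but not w4 R w2.
Only serial holds.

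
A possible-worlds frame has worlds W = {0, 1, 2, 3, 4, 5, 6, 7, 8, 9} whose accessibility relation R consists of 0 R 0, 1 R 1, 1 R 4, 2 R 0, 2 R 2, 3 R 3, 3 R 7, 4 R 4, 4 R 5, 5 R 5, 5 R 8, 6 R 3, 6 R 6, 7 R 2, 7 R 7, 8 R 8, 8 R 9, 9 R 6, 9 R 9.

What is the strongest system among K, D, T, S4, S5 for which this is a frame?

Serial (axiom D): yes — every world has a successor (e.g. 0 R 0).
Reflexive (axiom T): yes — every world is R-related to itself.
Transitive (axiom 4): no — 1 R 4 and 4 R 5, but not 1 R 5.
Euclidean (axiom 5): no — 1 R 4 and 1 R 1, but not 4 R 1.
So F validates K, D, T; S4 would additionally require R to be transitive. The strongest is T.

T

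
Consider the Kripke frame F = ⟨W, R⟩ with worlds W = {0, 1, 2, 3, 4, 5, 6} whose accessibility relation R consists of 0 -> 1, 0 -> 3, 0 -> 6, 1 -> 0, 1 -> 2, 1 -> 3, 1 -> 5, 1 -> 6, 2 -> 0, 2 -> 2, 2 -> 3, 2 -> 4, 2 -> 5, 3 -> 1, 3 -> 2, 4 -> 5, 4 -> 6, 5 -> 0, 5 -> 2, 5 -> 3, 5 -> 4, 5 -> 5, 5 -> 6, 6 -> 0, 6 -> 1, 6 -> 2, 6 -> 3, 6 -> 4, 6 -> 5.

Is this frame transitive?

Transitive: no — 0 R 1 and 1 R 2, but not 0 R 2.

No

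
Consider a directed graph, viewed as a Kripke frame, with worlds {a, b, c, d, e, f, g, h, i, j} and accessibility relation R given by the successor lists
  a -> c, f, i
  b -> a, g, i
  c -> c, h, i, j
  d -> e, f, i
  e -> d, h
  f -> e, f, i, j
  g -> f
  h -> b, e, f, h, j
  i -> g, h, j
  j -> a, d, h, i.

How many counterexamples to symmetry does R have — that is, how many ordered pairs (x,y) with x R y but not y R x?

21

Enumerating: (a,c), (a,f), (a,i), (b,a), (b,g), (b,i), (c,h), (c,i), (c,j), (d,f), (d,i), (f,e), … and 9 more.
Total: 21.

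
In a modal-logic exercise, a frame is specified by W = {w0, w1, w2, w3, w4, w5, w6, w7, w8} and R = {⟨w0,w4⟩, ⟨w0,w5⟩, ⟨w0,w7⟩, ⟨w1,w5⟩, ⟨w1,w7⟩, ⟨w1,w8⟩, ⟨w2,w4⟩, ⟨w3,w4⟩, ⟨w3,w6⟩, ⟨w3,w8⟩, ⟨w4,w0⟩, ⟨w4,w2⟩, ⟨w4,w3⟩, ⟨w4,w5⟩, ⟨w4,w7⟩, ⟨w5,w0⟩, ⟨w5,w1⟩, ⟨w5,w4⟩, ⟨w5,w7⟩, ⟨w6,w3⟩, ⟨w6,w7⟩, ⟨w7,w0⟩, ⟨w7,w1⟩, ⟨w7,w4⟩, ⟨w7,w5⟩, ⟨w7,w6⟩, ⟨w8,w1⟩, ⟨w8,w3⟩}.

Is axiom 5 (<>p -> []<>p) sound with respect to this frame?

No

The schema 5 characterises exactly the Euclidean frames.
Euclidean: no — w1 R w5 and w1 R w8, but not w5 R w8.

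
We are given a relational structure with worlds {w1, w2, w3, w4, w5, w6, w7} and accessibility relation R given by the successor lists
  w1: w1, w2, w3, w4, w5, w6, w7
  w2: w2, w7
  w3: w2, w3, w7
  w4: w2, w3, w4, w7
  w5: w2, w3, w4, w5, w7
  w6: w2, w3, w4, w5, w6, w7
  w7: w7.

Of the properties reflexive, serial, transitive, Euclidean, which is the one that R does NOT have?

Euclidean

Reflexive: yes — every world is R-related to itself.
Serial: yes — every world has a successor (e.g. w1 R w1).
Transitive: yes — every two-step R-path is closed by a direct edge.
Euclidean: no — w1 R w2 and w1 R w3, but not w2 R w3.
Only Euclidean fails.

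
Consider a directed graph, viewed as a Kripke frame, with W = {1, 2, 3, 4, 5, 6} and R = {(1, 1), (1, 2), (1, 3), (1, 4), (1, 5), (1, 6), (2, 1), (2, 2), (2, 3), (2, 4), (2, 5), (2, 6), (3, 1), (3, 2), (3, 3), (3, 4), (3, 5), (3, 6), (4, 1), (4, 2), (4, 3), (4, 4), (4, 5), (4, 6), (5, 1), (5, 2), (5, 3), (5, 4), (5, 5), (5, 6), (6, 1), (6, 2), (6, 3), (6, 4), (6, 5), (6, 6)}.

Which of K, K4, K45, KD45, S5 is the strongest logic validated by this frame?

S5

Transitive (axiom 4): yes — every two-step R-path is closed by a direct edge.
Euclidean (axiom 5): yes — any two successors of a common world are R-related.
Serial (axiom D): yes — every world has a successor (e.g. 1 R 1).
Reflexive (axiom T): yes — every world is R-related to itself.
So F validates K, K4, K45, KD45, S5. The strongest is S5.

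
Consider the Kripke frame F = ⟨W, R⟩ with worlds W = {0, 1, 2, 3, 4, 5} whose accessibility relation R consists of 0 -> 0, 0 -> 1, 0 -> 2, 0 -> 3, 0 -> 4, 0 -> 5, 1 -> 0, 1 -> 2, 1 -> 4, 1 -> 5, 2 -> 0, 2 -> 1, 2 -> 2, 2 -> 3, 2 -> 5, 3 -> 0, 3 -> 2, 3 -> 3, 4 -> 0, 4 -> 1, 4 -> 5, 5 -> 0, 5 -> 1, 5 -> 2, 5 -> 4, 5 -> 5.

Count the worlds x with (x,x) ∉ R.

2

Enumerating: 1, 4.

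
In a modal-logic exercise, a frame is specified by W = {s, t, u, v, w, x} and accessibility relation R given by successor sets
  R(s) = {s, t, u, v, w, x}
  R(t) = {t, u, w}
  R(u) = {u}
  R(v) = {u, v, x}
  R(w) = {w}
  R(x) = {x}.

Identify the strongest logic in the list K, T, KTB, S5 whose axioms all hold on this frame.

Reflexive (axiom T): yes — every world is R-related to itself.
Symmetric (axiom B): no — s R t but not t R s.
Euclidean (axiom 5): no — s R t and s R v, but not t R v.
So F validates K, T; KTB would additionally require R to be symmetric. The strongest is T.

T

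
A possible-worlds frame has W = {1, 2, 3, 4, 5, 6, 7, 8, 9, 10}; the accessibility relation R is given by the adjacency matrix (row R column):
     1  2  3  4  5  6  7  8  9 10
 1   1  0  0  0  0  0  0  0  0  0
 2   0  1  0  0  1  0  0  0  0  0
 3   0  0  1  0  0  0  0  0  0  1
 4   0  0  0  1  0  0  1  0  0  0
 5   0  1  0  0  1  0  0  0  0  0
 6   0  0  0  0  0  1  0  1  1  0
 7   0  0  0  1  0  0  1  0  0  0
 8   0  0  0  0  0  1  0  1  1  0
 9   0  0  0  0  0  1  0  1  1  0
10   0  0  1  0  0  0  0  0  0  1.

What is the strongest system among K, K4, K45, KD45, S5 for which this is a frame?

Transitive (axiom 4): yes — every two-step R-path is closed by a direct edge.
Euclidean (axiom 5): yes — any two successors of a common world are R-related.
Serial (axiom D): yes — every world has a successor (e.g. 1 R 1).
Reflexive (axiom T): yes — every world is R-related to itself.
So F validates K, K4, K45, KD45, S5. The strongest is S5.

S5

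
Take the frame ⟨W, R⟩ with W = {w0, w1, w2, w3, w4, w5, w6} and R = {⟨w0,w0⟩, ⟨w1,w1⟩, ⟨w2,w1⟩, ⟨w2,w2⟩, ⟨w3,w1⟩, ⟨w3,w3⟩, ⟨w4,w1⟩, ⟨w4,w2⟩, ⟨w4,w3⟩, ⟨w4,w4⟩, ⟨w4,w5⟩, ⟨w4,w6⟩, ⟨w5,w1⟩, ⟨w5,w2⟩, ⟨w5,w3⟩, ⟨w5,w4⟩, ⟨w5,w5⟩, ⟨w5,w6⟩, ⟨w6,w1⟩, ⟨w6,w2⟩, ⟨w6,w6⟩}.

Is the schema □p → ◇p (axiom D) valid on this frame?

Yes

The schema D characterises exactly the serial frames.
Serial: yes — every world has a successor (e.g. w0 R w0).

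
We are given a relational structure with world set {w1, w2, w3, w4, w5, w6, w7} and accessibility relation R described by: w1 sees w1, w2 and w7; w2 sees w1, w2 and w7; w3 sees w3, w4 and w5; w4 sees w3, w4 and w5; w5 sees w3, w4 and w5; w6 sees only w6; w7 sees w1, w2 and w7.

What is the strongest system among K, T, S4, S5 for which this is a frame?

Reflexive (axiom T): yes — every world is R-related to itself.
Transitive (axiom 4): yes — every two-step R-path is closed by a direct edge.
Euclidean (axiom 5): yes — any two successors of a common world are R-related.
So F validates K, T, S4, S5. The strongest is S5.

S5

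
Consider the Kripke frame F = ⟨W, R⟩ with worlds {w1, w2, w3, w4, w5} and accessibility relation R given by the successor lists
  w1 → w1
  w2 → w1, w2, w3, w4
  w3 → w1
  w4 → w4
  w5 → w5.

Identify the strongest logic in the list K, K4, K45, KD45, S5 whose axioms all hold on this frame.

K4

Transitive (axiom 4): yes — every two-step R-path is closed by a direct edge.
Euclidean (axiom 5): no — w2 R w1 and w2 R w3, but not w1 R w3.
Serial (axiom D): yes — every world has a successor (e.g. w1 R w1).
Reflexive (axiom T): no — w3 is not related to itself.
So F validates K, K4; K45 would additionally require R to be Euclidean. The strongest is K4.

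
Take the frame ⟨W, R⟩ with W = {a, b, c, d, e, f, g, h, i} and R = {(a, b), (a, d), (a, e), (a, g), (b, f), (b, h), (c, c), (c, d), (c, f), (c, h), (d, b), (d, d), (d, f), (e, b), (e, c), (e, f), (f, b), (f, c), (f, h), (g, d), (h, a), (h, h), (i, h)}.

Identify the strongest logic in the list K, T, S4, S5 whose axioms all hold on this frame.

Reflexive (axiom T): no — a is not related to itself.
Transitive (axiom 4): no — a R b and b R f, but not a R f.
Euclidean (axiom 5): no — a R b and a R d, but not b R d.
So F validates K; T would additionally require R to be reflexive. The strongest is K.

K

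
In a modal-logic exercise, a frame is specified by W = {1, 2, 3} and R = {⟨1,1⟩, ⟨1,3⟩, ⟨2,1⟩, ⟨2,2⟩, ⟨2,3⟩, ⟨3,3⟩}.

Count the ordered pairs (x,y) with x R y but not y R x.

Enumerating: (1,3), (2,1), (2,3).

3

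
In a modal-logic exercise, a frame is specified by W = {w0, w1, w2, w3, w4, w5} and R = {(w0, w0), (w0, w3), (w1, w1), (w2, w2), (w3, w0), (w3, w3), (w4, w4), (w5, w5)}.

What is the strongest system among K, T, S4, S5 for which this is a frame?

Reflexive (axiom T): yes — every world is R-related to itself.
Transitive (axiom 4): yes — every two-step R-path is closed by a direct edge.
Euclidean (axiom 5): yes — any two successors of a common world are R-related.
So F validates K, T, S4, S5. The strongest is S5.

S5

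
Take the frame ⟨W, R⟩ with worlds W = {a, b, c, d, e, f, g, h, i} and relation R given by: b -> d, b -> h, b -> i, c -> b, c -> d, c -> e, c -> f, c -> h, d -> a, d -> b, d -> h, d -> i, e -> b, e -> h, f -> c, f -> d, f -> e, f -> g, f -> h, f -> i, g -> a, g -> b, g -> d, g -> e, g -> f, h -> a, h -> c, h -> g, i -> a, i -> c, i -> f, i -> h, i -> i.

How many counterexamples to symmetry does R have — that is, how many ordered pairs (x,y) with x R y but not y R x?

Enumerating: (b,h), (b,i), (c,b), (c,d), (c,e), (d,a), (d,h), (d,i), (e,b), (e,h), (f,d), (f,e), … and 10 more.
Total: 22.

22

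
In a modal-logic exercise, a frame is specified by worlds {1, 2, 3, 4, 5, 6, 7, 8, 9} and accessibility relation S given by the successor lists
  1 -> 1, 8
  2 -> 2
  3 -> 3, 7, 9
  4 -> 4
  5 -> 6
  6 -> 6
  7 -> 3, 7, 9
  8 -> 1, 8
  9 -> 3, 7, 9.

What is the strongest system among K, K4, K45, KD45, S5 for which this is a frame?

KD45

Transitive (axiom 4): yes — every two-step S-path is closed by a direct edge.
Euclidean (axiom 5): yes — any two successors of a common world are S-related.
Serial (axiom D): yes — every world has a successor (e.g. 1 S 1).
Reflexive (axiom T): no — 5 is not related to itself.
So F validates K, K4, K45, KD45; S5 would additionally require S to be reflexive. The strongest is KD45.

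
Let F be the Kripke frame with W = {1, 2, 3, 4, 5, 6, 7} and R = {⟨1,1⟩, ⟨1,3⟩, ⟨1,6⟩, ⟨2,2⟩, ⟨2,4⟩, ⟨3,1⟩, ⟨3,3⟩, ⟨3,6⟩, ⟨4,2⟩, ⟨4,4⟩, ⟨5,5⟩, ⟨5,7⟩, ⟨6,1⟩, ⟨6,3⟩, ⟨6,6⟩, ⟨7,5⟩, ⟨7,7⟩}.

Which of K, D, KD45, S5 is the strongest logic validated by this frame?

S5

Serial (axiom D): yes — every world has a successor (e.g. 1 R 1).
Euclidean (axiom 5): yes — any two successors of a common world are R-related.
Transitive (axiom 4): yes — every two-step R-path is closed by a direct edge.
Reflexive (axiom T): yes — every world is R-related to itself.
So F validates K, D, KD45, S5. The strongest is S5.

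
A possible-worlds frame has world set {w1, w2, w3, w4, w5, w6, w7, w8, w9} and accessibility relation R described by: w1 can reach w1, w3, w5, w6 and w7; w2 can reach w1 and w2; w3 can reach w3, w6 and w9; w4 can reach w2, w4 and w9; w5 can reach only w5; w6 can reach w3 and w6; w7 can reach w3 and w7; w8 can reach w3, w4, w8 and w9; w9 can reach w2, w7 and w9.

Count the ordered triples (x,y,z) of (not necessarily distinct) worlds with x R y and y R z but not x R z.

18

Enumerating: (w1,w3,w9), (w2,w1,w3), (w2,w1,w5), (w2,w1,w6), (w2,w1,w7), (w3,w9,w2), (w3,w9,w7), (w4,w2,w1), (w4,w9,w7), (w6,w3,w9), (w7,w3,w6), (w7,w3,w9), (w8,w3,w6), (w8,w4,w2), (w8,w9,w2), (w8,w9,w7), (w9,w2,w1), (w9,w7,w3).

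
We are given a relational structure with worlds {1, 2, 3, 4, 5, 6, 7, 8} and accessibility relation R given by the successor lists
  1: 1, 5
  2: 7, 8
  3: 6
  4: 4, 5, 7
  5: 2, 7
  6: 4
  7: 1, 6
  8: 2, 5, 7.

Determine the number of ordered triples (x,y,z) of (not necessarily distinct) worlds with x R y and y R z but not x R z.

Enumerating: (1,5,2), (1,5,7), (2,7,1), (2,7,6), (2,8,2), (2,8,5), (3,6,4), (4,5,2), (4,7,1), (4,7,6), (5,2,8), (5,7,1), … and 8 more.
Total: 20.

20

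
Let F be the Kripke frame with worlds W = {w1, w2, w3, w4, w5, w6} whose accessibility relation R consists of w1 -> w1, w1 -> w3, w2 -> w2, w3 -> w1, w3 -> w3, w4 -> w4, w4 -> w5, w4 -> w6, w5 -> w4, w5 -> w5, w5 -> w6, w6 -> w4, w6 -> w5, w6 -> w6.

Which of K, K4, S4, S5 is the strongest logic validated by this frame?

S5

Transitive (axiom 4): yes — every two-step R-path is closed by a direct edge.
Reflexive (axiom T): yes — every world is R-related to itself.
Euclidean (axiom 5): yes — any two successors of a common world are R-related.
So F validates K, K4, S4, S5. The strongest is S5.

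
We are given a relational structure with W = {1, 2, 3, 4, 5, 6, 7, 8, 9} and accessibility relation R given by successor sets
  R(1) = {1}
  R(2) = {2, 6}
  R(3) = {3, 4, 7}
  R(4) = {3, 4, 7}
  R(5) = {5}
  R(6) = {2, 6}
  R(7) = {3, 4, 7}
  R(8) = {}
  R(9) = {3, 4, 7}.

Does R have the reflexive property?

No

Reflexive: no — 8 is not related to itself.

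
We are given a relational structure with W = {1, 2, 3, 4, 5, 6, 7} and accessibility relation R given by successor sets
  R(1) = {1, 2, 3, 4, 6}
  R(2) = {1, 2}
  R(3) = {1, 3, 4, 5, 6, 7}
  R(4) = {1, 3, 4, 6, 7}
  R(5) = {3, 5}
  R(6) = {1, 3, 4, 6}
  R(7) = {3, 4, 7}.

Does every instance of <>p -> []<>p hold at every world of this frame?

No

Axiom 5 corresponds to the accessibility relation being Euclidean.
Euclidean: no — 1 R 2 and 1 R 3, but not 2 R 3.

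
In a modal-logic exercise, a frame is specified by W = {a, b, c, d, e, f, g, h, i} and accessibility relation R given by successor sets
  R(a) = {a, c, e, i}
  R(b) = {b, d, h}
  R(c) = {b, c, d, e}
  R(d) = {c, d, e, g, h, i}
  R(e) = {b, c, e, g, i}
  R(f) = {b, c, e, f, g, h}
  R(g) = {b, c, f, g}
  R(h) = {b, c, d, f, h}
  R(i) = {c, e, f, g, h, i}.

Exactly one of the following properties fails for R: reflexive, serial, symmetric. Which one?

symmetric

Reflexive: yes — every world is R-related to itself.
Serial: yes — every world has a successor (e.g. a R a).
Symmetric: no — a R c but not c R a.
Only symmetric fails.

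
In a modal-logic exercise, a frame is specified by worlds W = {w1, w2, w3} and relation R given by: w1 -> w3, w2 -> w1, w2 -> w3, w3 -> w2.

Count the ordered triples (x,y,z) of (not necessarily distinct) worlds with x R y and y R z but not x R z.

Enumerating: (w1,w3,w2), (w2,w3,w2), (w3,w2,w1), (w3,w2,w3).

4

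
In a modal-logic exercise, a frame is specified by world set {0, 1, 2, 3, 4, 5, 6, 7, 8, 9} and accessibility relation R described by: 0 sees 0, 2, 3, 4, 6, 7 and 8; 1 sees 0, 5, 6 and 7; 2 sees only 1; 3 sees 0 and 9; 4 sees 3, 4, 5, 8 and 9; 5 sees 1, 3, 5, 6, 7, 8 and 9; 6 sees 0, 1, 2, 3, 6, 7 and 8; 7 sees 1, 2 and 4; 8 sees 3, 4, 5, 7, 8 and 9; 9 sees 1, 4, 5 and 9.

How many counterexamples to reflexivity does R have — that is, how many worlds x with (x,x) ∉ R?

Enumerating: 1, 2, 3, 7.

4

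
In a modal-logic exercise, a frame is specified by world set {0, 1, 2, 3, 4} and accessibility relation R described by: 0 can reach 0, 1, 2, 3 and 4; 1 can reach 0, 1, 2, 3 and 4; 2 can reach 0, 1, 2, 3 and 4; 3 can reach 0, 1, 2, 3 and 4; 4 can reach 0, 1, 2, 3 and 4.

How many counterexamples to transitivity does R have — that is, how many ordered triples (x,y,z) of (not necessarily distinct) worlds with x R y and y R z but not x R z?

0

R is transitive; there are no such tuples.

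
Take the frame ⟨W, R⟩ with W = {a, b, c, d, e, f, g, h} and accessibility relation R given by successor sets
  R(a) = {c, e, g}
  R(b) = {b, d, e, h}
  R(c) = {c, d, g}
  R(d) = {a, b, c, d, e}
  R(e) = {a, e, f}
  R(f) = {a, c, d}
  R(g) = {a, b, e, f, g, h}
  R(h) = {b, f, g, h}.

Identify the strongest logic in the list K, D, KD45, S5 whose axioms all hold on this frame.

D

Serial (axiom D): yes — every world has a successor (e.g. a R c).
Euclidean (axiom 5): no — a R c and a R e, but not c R e.
Transitive (axiom 4): no — a R c and c R d, but not a R d.
Reflexive (axiom T): no — a is not related to itself.
So F validates K, D; KD45 would additionally require R to be Euclidean and transitive. The strongest is D.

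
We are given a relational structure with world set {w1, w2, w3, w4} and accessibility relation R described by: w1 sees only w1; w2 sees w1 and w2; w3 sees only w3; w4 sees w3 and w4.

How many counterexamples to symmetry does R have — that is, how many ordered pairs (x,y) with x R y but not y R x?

Enumerating: (w2,w1), (w4,w3).

2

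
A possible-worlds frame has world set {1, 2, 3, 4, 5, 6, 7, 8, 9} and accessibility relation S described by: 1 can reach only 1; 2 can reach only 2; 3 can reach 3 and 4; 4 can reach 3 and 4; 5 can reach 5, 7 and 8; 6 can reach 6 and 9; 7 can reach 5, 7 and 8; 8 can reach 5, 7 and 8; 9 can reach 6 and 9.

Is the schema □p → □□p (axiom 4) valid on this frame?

By correspondence theory, 4 is valid on a frame iff S is transitive.
Transitive: yes — every two-step S-path is closed by a direct edge.

Yes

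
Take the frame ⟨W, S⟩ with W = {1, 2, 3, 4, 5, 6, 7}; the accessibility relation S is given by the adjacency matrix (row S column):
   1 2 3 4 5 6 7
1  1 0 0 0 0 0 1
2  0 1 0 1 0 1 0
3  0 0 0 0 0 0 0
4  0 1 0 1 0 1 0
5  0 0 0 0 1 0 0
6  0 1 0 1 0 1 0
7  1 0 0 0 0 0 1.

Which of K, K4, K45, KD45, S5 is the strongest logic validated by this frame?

Transitive (axiom 4): yes — every two-step S-path is closed by a direct edge.
Euclidean (axiom 5): yes — any two successors of a common world are S-related.
Serial (axiom D): no — 3 has no S-successor.
Reflexive (axiom T): no — 3 is not related to itself.
So F validates K, K4, K45; KD45 would additionally require S to be serial. The strongest is K45.

K45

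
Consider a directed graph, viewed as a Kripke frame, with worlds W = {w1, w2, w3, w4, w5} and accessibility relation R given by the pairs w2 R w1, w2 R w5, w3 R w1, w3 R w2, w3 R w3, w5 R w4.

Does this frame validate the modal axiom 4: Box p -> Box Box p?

The schema 4 characterises exactly the transitive frames.
Transitive: no — w2 R w5 and w5 R w4, but not w2 R w4.

No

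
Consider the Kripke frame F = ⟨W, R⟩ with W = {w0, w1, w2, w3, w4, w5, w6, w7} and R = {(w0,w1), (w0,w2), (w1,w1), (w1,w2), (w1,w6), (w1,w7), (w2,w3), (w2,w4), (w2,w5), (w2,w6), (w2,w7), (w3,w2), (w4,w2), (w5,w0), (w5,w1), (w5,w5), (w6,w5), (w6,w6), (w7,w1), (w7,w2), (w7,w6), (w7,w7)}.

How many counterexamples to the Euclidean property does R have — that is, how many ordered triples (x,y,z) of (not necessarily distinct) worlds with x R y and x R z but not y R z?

39

Enumerating: (w0,w2,w1), (w0,w2,w2), (w1,w2,w1), (w1,w2,w2), (w1,w6,w1), (w1,w6,w2), (w1,w6,w7), (w2,w3,w3), (w2,w3,w4), (w2,w3,w5), (w2,w3,w6), (w2,w3,w7), … and 27 more.
Total: 39.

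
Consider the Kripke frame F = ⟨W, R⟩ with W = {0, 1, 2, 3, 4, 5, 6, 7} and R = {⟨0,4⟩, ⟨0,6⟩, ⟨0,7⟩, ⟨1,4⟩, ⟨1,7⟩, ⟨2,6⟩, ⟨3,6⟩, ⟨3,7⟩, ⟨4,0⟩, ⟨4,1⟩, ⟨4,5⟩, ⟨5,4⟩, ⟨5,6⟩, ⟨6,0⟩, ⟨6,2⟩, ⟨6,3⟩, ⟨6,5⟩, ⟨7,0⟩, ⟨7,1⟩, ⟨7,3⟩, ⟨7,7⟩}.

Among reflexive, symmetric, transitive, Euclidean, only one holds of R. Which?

symmetric

Reflexive: no — 0 is not related to itself.
Symmetric: yes — every pair in R has its reverse in R.
Transitive: no — 0 R 4 and 4 R 1, but not 0 R 1.
Euclidean: no — 0 R 4 and 0 R 6, but not 4 R 6.
Only symmetric holds.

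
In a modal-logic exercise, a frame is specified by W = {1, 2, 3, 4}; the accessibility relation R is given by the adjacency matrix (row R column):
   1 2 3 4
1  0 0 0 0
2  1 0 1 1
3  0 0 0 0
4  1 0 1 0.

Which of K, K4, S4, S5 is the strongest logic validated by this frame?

K4

Transitive (axiom 4): yes — every two-step R-path is closed by a direct edge.
Reflexive (axiom T): no — 1 is not related to itself.
Euclidean (axiom 5): no — 2 R 1 and 2 R 3, but not 1 R 3.
So F validates K, K4; S4 would additionally require R to be reflexive. The strongest is K4.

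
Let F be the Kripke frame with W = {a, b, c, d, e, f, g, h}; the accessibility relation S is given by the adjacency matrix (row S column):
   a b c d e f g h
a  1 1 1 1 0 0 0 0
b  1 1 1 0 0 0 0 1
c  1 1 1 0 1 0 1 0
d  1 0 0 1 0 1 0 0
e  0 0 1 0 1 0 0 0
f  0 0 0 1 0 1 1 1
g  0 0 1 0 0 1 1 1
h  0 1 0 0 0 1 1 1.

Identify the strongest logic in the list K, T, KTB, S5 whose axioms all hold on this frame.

KTB

Reflexive (axiom T): yes — every world is S-related to itself.
Symmetric (axiom B): yes — every pair in S has its reverse in S.
Euclidean (axiom 5): no — a S b and a S d, but not b S d.
So F validates K, T, KTB; S5 would additionally require S to be Euclidean. The strongest is KTB.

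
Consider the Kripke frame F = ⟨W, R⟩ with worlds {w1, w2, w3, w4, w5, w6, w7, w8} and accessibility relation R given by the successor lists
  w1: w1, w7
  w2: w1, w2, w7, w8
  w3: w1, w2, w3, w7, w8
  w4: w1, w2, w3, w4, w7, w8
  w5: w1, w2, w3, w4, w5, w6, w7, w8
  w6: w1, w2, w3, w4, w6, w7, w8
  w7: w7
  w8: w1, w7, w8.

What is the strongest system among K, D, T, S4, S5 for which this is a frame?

S4

Serial (axiom D): yes — every world has a successor (e.g. w1 R w1).
Reflexive (axiom T): yes — every world is R-related to itself.
Transitive (axiom 4): yes — every two-step R-path is closed by a direct edge.
Euclidean (axiom 5): no — w2 R w1 and w2 R w8, but not w1 R w8.
So F validates K, D, T, S4; S5 would additionally require R to be Euclidean. The strongest is S4.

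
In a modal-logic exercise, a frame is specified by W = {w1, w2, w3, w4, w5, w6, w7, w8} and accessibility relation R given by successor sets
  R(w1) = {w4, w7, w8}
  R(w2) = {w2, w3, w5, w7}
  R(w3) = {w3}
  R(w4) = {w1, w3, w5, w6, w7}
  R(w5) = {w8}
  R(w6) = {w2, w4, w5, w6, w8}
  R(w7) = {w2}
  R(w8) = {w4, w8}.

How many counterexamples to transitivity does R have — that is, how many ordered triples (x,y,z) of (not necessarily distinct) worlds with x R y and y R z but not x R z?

27

Enumerating: (w1,w4,w1), (w1,w4,w3), (w1,w4,w5), (w1,w4,w6), (w1,w7,w2), (w2,w5,w8), (w4,w1,w4), (w4,w1,w8), (w4,w5,w8), (w4,w6,w2), (w4,w6,w4), (w4,w6,w8), … and 15 more.
Total: 27.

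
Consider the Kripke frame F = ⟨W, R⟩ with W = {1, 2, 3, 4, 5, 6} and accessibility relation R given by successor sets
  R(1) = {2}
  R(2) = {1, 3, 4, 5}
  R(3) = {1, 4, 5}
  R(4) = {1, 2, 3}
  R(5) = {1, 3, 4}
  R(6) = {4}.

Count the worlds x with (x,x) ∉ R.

Enumerating: 1, 2, 3, 4, 5, 6.

6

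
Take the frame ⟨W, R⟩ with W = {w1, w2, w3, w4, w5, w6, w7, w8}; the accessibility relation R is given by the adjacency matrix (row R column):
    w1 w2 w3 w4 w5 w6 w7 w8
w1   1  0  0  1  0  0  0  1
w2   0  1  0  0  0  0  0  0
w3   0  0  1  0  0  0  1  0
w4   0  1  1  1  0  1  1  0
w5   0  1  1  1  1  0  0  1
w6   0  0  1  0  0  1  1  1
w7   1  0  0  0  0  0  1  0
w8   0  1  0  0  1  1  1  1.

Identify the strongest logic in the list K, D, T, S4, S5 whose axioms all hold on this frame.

Serial (axiom D): yes — every world has a successor (e.g. w1 R w1).
Reflexive (axiom T): yes — every world is R-related to itself.
Transitive (axiom 4): no — w1 R w4 and w4 R w2, but not w1 R w2.
Euclidean (axiom 5): no — w1 R w4 and w1 R w8, but not w4 R w8.
So F validates K, D, T; S4 would additionally require R to be transitive. The strongest is T.

T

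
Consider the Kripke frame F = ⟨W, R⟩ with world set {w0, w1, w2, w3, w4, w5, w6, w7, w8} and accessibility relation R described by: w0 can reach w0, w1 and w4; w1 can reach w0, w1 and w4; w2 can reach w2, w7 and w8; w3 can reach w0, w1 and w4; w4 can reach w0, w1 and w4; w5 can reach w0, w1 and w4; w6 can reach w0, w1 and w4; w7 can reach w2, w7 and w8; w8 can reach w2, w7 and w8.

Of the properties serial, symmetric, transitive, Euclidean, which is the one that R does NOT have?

Serial: yes — every world has a successor (e.g. w0 R w0).
Symmetric: no — w3 R w0 but not w0 R w3.
Transitive: yes — every two-step R-path is closed by a direct edge.
Euclidean: yes — any two successors of a common world are R-related.
Only symmetric fails.

symmetric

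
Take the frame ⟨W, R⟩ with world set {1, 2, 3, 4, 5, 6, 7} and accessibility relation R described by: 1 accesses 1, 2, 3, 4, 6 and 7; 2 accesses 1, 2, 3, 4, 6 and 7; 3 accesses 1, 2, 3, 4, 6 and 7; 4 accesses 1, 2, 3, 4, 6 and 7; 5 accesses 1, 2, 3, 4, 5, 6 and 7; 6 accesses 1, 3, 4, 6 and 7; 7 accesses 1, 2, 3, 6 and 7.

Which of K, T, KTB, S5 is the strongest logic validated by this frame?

T

Reflexive (axiom T): yes — every world is R-related to itself.
Symmetric (axiom B): no — 2 R 6 but not 6 R 2.
Euclidean (axiom 5): no — 1 R 6 and 1 R 2, but not 6 R 2.
So F validates K, T; KTB would additionally require R to be symmetric. The strongest is T.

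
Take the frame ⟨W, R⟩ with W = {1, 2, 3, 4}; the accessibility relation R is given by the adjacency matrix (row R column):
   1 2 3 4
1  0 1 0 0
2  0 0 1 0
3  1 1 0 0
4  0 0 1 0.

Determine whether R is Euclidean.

Euclidean: no — 3 R 2 and 3 R 1, but not 2 R 1.

No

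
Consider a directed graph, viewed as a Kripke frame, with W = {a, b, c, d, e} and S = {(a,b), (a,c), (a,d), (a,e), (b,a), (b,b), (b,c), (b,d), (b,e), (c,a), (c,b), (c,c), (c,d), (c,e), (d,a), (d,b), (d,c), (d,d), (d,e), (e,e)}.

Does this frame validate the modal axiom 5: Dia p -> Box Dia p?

The schema 5 characterises exactly the Euclidean frames.
Euclidean: no — a S e and a S b, but not e S b.

No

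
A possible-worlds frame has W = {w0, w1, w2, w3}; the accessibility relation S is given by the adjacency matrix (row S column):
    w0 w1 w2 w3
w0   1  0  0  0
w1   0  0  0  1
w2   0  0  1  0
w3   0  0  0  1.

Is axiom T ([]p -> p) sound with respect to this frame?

Axiom T corresponds to the accessibility relation being reflexive.
Reflexive: no — w1 is not related to itself.

No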